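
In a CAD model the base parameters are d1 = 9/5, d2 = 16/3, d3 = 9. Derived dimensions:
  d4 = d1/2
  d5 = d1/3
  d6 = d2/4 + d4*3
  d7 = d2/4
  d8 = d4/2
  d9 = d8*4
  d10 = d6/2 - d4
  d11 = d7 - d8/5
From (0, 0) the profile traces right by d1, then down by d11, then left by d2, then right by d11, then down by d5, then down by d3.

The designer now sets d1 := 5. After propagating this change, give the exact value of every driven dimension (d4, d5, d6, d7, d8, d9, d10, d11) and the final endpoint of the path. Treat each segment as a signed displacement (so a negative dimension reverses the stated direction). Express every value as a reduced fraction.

Apply edit: d1 := 5
  d4 = d1/2 = 5/2
  d5 = d1/3 = 5/3
  d6 = d2/4 + d4*3 = 53/6
  d7 = d2/4 = 4/3
  d8 = d4/2 = 5/4
  d9 = d8*4 = 5
  d10 = d6/2 - d4 = 23/12
  d11 = d7 - d8/5 = 13/12
Walk from origin (0, 0):
  seg 1: right by d1 = 5 → (5, 0)
  seg 2: down by d11 = 13/12 → (5, -13/12)
  seg 3: left by d2 = 16/3 → (-1/3, -13/12)
  seg 4: right by d11 = 13/12 → (3/4, -13/12)
  seg 5: down by d5 = 5/3 → (3/4, -11/4)
  seg 6: down by d3 = 9 → (3/4, -47/4)

d4 = 5/2
d5 = 5/3
d6 = 53/6
d7 = 4/3
d8 = 5/4
d9 = 5
d10 = 23/12
d11 = 13/12
endpoint = (3/4, -47/4)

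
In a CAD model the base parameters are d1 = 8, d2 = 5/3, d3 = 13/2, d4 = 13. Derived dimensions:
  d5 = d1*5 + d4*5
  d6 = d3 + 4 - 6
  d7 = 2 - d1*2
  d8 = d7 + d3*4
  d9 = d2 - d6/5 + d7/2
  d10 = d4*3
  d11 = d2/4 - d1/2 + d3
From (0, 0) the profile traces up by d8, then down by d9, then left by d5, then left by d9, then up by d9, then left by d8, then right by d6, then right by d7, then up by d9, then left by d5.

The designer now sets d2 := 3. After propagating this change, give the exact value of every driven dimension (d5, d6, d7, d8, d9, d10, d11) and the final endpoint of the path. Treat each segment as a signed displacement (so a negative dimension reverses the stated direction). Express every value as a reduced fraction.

d5 = 105
d6 = 9/2
d7 = -14
d8 = 12
d9 = -49/10
d10 = 39
d11 = 13/4
endpoint = (-1133/5, 71/10)

Apply edit: d2 := 3
  d5 = d1*5 + d4*5 = 105
  d6 = d3 + 4 - 6 = 9/2
  d7 = 2 - d1*2 = -14
  d8 = d7 + d3*4 = 12
  d9 = d2 - d6/5 + d7/2 = -49/10
  d10 = d4*3 = 39
  d11 = d2/4 - d1/2 + d3 = 13/4
Walk from origin (0, 0):
  seg 1: up by d8 = 12 → (0, 12)
  seg 2: down by d9 = -49/10 → (0, 169/10)
  seg 3: left by d5 = 105 → (-105, 169/10)
  seg 4: left by d9 = -49/10 → (-1001/10, 169/10)
  seg 5: up by d9 = -49/10 → (-1001/10, 12)
  seg 6: left by d8 = 12 → (-1121/10, 12)
  seg 7: right by d6 = 9/2 → (-538/5, 12)
  seg 8: right by d7 = -14 → (-608/5, 12)
  seg 9: up by d9 = -49/10 → (-608/5, 71/10)
  seg 10: left by d5 = 105 → (-1133/5, 71/10)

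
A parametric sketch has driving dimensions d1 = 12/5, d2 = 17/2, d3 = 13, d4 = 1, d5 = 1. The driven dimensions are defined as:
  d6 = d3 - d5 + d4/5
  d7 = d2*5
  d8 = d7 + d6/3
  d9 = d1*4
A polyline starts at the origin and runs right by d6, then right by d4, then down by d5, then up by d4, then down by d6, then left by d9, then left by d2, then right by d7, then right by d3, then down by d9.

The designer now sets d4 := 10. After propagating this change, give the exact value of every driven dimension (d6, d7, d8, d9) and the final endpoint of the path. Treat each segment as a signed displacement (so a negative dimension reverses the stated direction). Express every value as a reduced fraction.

d6 = 14
d7 = 85/2
d8 = 283/6
d9 = 48/5
endpoint = (307/5, -73/5)

Apply edit: d4 := 10
  d6 = d3 - d5 + d4/5 = 14
  d7 = d2*5 = 85/2
  d8 = d7 + d6/3 = 283/6
  d9 = d1*4 = 48/5
Walk from origin (0, 0):
  seg 1: right by d6 = 14 → (14, 0)
  seg 2: right by d4 = 10 → (24, 0)
  seg 3: down by d5 = 1 → (24, -1)
  seg 4: up by d4 = 10 → (24, 9)
  seg 5: down by d6 = 14 → (24, -5)
  seg 6: left by d9 = 48/5 → (72/5, -5)
  seg 7: left by d2 = 17/2 → (59/10, -5)
  seg 8: right by d7 = 85/2 → (242/5, -5)
  seg 9: right by d3 = 13 → (307/5, -5)
  seg 10: down by d9 = 48/5 → (307/5, -73/5)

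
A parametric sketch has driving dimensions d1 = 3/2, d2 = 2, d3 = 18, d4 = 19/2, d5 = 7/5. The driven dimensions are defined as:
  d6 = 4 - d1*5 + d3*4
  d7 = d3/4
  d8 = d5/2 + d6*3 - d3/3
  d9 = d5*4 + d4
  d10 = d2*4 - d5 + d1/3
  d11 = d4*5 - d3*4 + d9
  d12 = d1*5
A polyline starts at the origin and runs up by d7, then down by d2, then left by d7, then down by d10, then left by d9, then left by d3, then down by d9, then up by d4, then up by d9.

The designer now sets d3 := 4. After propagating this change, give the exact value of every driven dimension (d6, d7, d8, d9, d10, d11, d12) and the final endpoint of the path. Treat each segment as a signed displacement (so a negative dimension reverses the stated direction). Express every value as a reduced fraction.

Apply edit: d3 := 4
  d6 = 4 - d1*5 + d3*4 = 25/2
  d7 = d3/4 = 1
  d8 = d5/2 + d6*3 - d3/3 = 553/15
  d9 = d5*4 + d4 = 151/10
  d10 = d2*4 - d5 + d1/3 = 71/10
  d11 = d4*5 - d3*4 + d9 = 233/5
  d12 = d1*5 = 15/2
Walk from origin (0, 0):
  seg 1: up by d7 = 1 → (0, 1)
  seg 2: down by d2 = 2 → (0, -1)
  seg 3: left by d7 = 1 → (-1, -1)
  seg 4: down by d10 = 71/10 → (-1, -81/10)
  seg 5: left by d9 = 151/10 → (-161/10, -81/10)
  seg 6: left by d3 = 4 → (-201/10, -81/10)
  seg 7: down by d9 = 151/10 → (-201/10, -116/5)
  seg 8: up by d4 = 19/2 → (-201/10, -137/10)
  seg 9: up by d9 = 151/10 → (-201/10, 7/5)

d6 = 25/2
d7 = 1
d8 = 553/15
d9 = 151/10
d10 = 71/10
d11 = 233/5
d12 = 15/2
endpoint = (-201/10, 7/5)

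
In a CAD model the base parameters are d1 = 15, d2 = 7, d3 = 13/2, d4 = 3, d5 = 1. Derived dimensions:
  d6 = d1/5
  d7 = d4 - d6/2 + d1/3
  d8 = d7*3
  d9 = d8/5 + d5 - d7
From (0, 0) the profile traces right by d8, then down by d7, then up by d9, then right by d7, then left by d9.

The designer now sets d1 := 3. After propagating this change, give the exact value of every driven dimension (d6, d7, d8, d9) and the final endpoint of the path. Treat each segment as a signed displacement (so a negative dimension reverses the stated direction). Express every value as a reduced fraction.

Apply edit: d1 := 3
  d6 = d1/5 = 3/5
  d7 = d4 - d6/2 + d1/3 = 37/10
  d8 = d7*3 = 111/10
  d9 = d8/5 + d5 - d7 = -12/25
Walk from origin (0, 0):
  seg 1: right by d8 = 111/10 → (111/10, 0)
  seg 2: down by d7 = 37/10 → (111/10, -37/10)
  seg 3: up by d9 = -12/25 → (111/10, -209/50)
  seg 4: right by d7 = 37/10 → (74/5, -209/50)
  seg 5: left by d9 = -12/25 → (382/25, -209/50)

d6 = 3/5
d7 = 37/10
d8 = 111/10
d9 = -12/25
endpoint = (382/25, -209/50)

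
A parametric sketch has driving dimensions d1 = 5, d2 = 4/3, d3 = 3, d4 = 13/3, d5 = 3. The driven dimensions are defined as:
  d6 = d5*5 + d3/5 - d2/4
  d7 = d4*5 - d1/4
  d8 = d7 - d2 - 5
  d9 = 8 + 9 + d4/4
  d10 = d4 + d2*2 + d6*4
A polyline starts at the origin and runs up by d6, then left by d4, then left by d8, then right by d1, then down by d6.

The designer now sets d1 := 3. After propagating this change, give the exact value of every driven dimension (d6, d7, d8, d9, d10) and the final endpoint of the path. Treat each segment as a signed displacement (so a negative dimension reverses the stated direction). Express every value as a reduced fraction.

d6 = 229/15
d7 = 251/12
d8 = 175/12
d9 = 217/12
d10 = 1021/15
endpoint = (-191/12, 0)

Apply edit: d1 := 3
  d6 = d5*5 + d3/5 - d2/4 = 229/15
  d7 = d4*5 - d1/4 = 251/12
  d8 = d7 - d2 - 5 = 175/12
  d9 = 8 + 9 + d4/4 = 217/12
  d10 = d4 + d2*2 + d6*4 = 1021/15
Walk from origin (0, 0):
  seg 1: up by d6 = 229/15 → (0, 229/15)
  seg 2: left by d4 = 13/3 → (-13/3, 229/15)
  seg 3: left by d8 = 175/12 → (-227/12, 229/15)
  seg 4: right by d1 = 3 → (-191/12, 229/15)
  seg 5: down by d6 = 229/15 → (-191/12, 0)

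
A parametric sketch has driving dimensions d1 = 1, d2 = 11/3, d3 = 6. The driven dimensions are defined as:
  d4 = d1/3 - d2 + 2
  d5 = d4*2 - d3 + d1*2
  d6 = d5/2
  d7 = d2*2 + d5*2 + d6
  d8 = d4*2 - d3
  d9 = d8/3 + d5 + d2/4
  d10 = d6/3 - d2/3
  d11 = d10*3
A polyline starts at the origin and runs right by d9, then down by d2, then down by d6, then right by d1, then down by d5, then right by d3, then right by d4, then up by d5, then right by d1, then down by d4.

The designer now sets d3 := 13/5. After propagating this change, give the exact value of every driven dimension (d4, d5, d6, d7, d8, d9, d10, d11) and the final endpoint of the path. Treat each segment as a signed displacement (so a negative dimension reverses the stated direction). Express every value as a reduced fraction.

Apply edit: d3 := 13/5
  d4 = d1/3 - d2 + 2 = -4/3
  d5 = d4*2 - d3 + d1*2 = -49/15
  d6 = d5/2 = -49/30
  d7 = d2*2 + d5*2 + d6 = -5/6
  d8 = d4*2 - d3 = -79/15
  d9 = d8/3 + d5 + d2/4 = -739/180
  d10 = d6/3 - d2/3 = -53/30
  d11 = d10*3 = -53/10
Walk from origin (0, 0):
  seg 1: right by d9 = -739/180 → (-739/180, 0)
  seg 2: down by d2 = 11/3 → (-739/180, -11/3)
  seg 3: down by d6 = -49/30 → (-739/180, -61/30)
  seg 4: right by d1 = 1 → (-559/180, -61/30)
  seg 5: down by d5 = -49/15 → (-559/180, 37/30)
  seg 6: right by d3 = 13/5 → (-91/180, 37/30)
  seg 7: right by d4 = -4/3 → (-331/180, 37/30)
  seg 8: up by d5 = -49/15 → (-331/180, -61/30)
  seg 9: right by d1 = 1 → (-151/180, -61/30)
  seg 10: down by d4 = -4/3 → (-151/180, -7/10)

d4 = -4/3
d5 = -49/15
d6 = -49/30
d7 = -5/6
d8 = -79/15
d9 = -739/180
d10 = -53/30
d11 = -53/10
endpoint = (-151/180, -7/10)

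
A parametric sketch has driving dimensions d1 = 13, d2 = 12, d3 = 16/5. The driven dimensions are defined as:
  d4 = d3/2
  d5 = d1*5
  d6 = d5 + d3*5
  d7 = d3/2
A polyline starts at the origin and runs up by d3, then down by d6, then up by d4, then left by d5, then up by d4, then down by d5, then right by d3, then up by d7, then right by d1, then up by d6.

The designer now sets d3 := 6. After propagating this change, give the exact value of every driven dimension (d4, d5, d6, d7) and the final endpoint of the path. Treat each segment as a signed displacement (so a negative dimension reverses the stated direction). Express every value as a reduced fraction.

Apply edit: d3 := 6
  d4 = d3/2 = 3
  d5 = d1*5 = 65
  d6 = d5 + d3*5 = 95
  d7 = d3/2 = 3
Walk from origin (0, 0):
  seg 1: up by d3 = 6 → (0, 6)
  seg 2: down by d6 = 95 → (0, -89)
  seg 3: up by d4 = 3 → (0, -86)
  seg 4: left by d5 = 65 → (-65, -86)
  seg 5: up by d4 = 3 → (-65, -83)
  seg 6: down by d5 = 65 → (-65, -148)
  seg 7: right by d3 = 6 → (-59, -148)
  seg 8: up by d7 = 3 → (-59, -145)
  seg 9: right by d1 = 13 → (-46, -145)
  seg 10: up by d6 = 95 → (-46, -50)

d4 = 3
d5 = 65
d6 = 95
d7 = 3
endpoint = (-46, -50)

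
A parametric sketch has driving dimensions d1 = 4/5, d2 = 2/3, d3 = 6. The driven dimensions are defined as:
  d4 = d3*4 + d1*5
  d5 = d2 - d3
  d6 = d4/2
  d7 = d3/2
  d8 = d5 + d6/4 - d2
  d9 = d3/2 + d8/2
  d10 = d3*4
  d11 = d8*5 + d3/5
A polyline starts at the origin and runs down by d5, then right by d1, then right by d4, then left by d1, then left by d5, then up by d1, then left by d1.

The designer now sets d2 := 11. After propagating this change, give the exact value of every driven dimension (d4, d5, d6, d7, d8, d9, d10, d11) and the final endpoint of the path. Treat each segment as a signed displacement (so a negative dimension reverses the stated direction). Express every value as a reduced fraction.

Apply edit: d2 := 11
  d4 = d3*4 + d1*5 = 28
  d5 = d2 - d3 = 5
  d6 = d4/2 = 14
  d7 = d3/2 = 3
  d8 = d5 + d6/4 - d2 = -5/2
  d9 = d3/2 + d8/2 = 7/4
  d10 = d3*4 = 24
  d11 = d8*5 + d3/5 = -113/10
Walk from origin (0, 0):
  seg 1: down by d5 = 5 → (0, -5)
  seg 2: right by d1 = 4/5 → (4/5, -5)
  seg 3: right by d4 = 28 → (144/5, -5)
  seg 4: left by d1 = 4/5 → (28, -5)
  seg 5: left by d5 = 5 → (23, -5)
  seg 6: up by d1 = 4/5 → (23, -21/5)
  seg 7: left by d1 = 4/5 → (111/5, -21/5)

d4 = 28
d5 = 5
d6 = 14
d7 = 3
d8 = -5/2
d9 = 7/4
d10 = 24
d11 = -113/10
endpoint = (111/5, -21/5)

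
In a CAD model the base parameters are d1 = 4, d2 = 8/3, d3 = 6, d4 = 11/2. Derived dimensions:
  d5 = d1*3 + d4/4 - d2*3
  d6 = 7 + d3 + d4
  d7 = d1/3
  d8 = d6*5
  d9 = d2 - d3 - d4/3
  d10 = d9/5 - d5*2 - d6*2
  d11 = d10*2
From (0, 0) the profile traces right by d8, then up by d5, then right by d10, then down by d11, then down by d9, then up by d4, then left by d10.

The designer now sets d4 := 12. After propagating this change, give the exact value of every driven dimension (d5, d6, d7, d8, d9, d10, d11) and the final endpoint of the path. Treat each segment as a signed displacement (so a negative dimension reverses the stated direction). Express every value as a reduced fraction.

Apply edit: d4 := 12
  d5 = d1*3 + d4/4 - d2*3 = 7
  d6 = 7 + d3 + d4 = 25
  d7 = d1/3 = 4/3
  d8 = d6*5 = 125
  d9 = d2 - d3 - d4/3 = -22/3
  d10 = d9/5 - d5*2 - d6*2 = -982/15
  d11 = d10*2 = -1964/15
Walk from origin (0, 0):
  seg 1: right by d8 = 125 → (125, 0)
  seg 2: up by d5 = 7 → (125, 7)
  seg 3: right by d10 = -982/15 → (893/15, 7)
  seg 4: down by d11 = -1964/15 → (893/15, 2069/15)
  seg 5: down by d9 = -22/3 → (893/15, 2179/15)
  seg 6: up by d4 = 12 → (893/15, 2359/15)
  seg 7: left by d10 = -982/15 → (125, 2359/15)

d5 = 7
d6 = 25
d7 = 4/3
d8 = 125
d9 = -22/3
d10 = -982/15
d11 = -1964/15
endpoint = (125, 2359/15)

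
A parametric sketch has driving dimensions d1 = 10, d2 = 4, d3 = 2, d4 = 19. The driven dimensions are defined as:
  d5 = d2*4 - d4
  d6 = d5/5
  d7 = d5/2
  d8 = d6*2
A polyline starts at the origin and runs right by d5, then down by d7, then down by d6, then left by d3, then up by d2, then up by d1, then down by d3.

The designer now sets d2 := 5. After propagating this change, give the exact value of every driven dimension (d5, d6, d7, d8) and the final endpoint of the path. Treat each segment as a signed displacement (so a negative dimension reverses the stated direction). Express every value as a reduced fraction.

d5 = 1
d6 = 1/5
d7 = 1/2
d8 = 2/5
endpoint = (-1, 123/10)

Apply edit: d2 := 5
  d5 = d2*4 - d4 = 1
  d6 = d5/5 = 1/5
  d7 = d5/2 = 1/2
  d8 = d6*2 = 2/5
Walk from origin (0, 0):
  seg 1: right by d5 = 1 → (1, 0)
  seg 2: down by d7 = 1/2 → (1, -1/2)
  seg 3: down by d6 = 1/5 → (1, -7/10)
  seg 4: left by d3 = 2 → (-1, -7/10)
  seg 5: up by d2 = 5 → (-1, 43/10)
  seg 6: up by d1 = 10 → (-1, 143/10)
  seg 7: down by d3 = 2 → (-1, 123/10)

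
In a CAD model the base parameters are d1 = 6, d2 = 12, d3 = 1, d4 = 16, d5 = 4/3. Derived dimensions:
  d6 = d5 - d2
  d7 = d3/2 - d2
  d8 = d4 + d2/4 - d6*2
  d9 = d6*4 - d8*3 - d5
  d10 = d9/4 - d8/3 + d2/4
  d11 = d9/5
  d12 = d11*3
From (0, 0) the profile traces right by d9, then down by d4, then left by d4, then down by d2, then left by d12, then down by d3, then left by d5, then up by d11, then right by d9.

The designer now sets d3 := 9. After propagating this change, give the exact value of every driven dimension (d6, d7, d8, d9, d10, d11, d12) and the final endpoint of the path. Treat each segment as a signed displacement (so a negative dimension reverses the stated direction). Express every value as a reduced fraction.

d6 = -32/3
d7 = -15/2
d8 = 121/3
d9 = -165
d10 = -1861/36
d11 = -33
d12 = -99
endpoint = (-745/3, -70)

Apply edit: d3 := 9
  d6 = d5 - d2 = -32/3
  d7 = d3/2 - d2 = -15/2
  d8 = d4 + d2/4 - d6*2 = 121/3
  d9 = d6*4 - d8*3 - d5 = -165
  d10 = d9/4 - d8/3 + d2/4 = -1861/36
  d11 = d9/5 = -33
  d12 = d11*3 = -99
Walk from origin (0, 0):
  seg 1: right by d9 = -165 → (-165, 0)
  seg 2: down by d4 = 16 → (-165, -16)
  seg 3: left by d4 = 16 → (-181, -16)
  seg 4: down by d2 = 12 → (-181, -28)
  seg 5: left by d12 = -99 → (-82, -28)
  seg 6: down by d3 = 9 → (-82, -37)
  seg 7: left by d5 = 4/3 → (-250/3, -37)
  seg 8: up by d11 = -33 → (-250/3, -70)
  seg 9: right by d9 = -165 → (-745/3, -70)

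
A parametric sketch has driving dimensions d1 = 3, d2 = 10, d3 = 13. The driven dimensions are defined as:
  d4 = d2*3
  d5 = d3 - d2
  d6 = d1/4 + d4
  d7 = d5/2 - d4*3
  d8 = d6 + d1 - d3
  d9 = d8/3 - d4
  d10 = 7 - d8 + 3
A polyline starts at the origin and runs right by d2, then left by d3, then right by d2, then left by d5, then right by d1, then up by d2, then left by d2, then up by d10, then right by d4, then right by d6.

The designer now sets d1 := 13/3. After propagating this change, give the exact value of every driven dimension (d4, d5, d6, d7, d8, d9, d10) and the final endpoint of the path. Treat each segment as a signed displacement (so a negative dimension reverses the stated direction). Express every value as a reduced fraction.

d4 = 30
d5 = 3
d6 = 373/12
d7 = -177/2
d8 = 269/12
d9 = -811/36
d10 = -149/12
endpoint = (713/12, -29/12)

Apply edit: d1 := 13/3
  d4 = d2*3 = 30
  d5 = d3 - d2 = 3
  d6 = d1/4 + d4 = 373/12
  d7 = d5/2 - d4*3 = -177/2
  d8 = d6 + d1 - d3 = 269/12
  d9 = d8/3 - d4 = -811/36
  d10 = 7 - d8 + 3 = -149/12
Walk from origin (0, 0):
  seg 1: right by d2 = 10 → (10, 0)
  seg 2: left by d3 = 13 → (-3, 0)
  seg 3: right by d2 = 10 → (7, 0)
  seg 4: left by d5 = 3 → (4, 0)
  seg 5: right by d1 = 13/3 → (25/3, 0)
  seg 6: up by d2 = 10 → (25/3, 10)
  seg 7: left by d2 = 10 → (-5/3, 10)
  seg 8: up by d10 = -149/12 → (-5/3, -29/12)
  seg 9: right by d4 = 30 → (85/3, -29/12)
  seg 10: right by d6 = 373/12 → (713/12, -29/12)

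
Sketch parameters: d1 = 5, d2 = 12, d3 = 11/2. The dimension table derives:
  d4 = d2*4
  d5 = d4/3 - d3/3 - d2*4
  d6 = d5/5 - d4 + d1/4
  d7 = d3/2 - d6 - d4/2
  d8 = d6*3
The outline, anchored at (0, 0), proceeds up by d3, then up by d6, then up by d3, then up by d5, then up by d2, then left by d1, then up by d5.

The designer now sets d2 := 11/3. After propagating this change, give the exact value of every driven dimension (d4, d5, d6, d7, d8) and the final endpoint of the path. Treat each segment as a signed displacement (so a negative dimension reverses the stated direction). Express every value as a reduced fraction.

Apply edit: d2 := 11/3
  d4 = d2*4 = 44/3
  d5 = d4/3 - d3/3 - d2*4 = -209/18
  d6 = d5/5 - d4 + d1/4 = -2833/180
  d7 = d3/2 - d6 - d4/2 = 502/45
  d8 = d6*3 = -2833/60
Walk from origin (0, 0):
  seg 1: up by d3 = 11/2 → (0, 11/2)
  seg 2: up by d6 = -2833/180 → (0, -1843/180)
  seg 3: up by d3 = 11/2 → (0, -853/180)
  seg 4: up by d5 = -209/18 → (0, -327/20)
  seg 5: up by d2 = 11/3 → (0, -761/60)
  seg 6: left by d1 = 5 → (-5, -761/60)
  seg 7: up by d5 = -209/18 → (-5, -4373/180)

d4 = 44/3
d5 = -209/18
d6 = -2833/180
d7 = 502/45
d8 = -2833/60
endpoint = (-5, -4373/180)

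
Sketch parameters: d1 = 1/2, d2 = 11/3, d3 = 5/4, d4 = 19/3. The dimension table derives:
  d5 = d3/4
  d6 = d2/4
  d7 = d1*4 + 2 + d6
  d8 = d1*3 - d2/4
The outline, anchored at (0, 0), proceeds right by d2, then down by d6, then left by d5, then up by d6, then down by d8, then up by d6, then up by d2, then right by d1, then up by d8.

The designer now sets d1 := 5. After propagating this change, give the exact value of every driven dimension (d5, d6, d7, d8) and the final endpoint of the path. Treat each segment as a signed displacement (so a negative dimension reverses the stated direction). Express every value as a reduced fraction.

d5 = 5/16
d6 = 11/12
d7 = 275/12
d8 = 169/12
endpoint = (401/48, 55/12)

Apply edit: d1 := 5
  d5 = d3/4 = 5/16
  d6 = d2/4 = 11/12
  d7 = d1*4 + 2 + d6 = 275/12
  d8 = d1*3 - d2/4 = 169/12
Walk from origin (0, 0):
  seg 1: right by d2 = 11/3 → (11/3, 0)
  seg 2: down by d6 = 11/12 → (11/3, -11/12)
  seg 3: left by d5 = 5/16 → (161/48, -11/12)
  seg 4: up by d6 = 11/12 → (161/48, 0)
  seg 5: down by d8 = 169/12 → (161/48, -169/12)
  seg 6: up by d6 = 11/12 → (161/48, -79/6)
  seg 7: up by d2 = 11/3 → (161/48, -19/2)
  seg 8: right by d1 = 5 → (401/48, -19/2)
  seg 9: up by d8 = 169/12 → (401/48, 55/12)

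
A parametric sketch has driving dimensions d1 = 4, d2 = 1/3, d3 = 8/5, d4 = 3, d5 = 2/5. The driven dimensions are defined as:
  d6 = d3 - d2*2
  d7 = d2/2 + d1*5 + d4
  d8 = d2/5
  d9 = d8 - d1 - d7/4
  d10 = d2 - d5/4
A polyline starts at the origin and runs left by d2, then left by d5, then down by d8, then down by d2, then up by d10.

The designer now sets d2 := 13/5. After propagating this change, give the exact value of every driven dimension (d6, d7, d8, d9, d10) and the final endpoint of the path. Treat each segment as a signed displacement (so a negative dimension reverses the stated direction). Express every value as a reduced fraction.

d6 = -18/5
d7 = 243/10
d8 = 13/25
d9 = -1911/200
d10 = 5/2
endpoint = (-3, -31/50)

Apply edit: d2 := 13/5
  d6 = d3 - d2*2 = -18/5
  d7 = d2/2 + d1*5 + d4 = 243/10
  d8 = d2/5 = 13/25
  d9 = d8 - d1 - d7/4 = -1911/200
  d10 = d2 - d5/4 = 5/2
Walk from origin (0, 0):
  seg 1: left by d2 = 13/5 → (-13/5, 0)
  seg 2: left by d5 = 2/5 → (-3, 0)
  seg 3: down by d8 = 13/25 → (-3, -13/25)
  seg 4: down by d2 = 13/5 → (-3, -78/25)
  seg 5: up by d10 = 5/2 → (-3, -31/50)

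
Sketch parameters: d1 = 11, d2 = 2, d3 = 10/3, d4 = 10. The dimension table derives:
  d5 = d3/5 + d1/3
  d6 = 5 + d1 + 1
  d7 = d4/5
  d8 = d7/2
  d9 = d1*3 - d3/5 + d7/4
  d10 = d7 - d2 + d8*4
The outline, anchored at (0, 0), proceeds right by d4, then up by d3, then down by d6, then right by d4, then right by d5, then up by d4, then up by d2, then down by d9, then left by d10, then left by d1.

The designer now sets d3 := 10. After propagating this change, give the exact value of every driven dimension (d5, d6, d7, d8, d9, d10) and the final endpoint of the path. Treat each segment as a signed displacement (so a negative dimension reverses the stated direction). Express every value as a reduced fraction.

Apply edit: d3 := 10
  d5 = d3/5 + d1/3 = 17/3
  d6 = 5 + d1 + 1 = 17
  d7 = d4/5 = 2
  d8 = d7/2 = 1
  d9 = d1*3 - d3/5 + d7/4 = 63/2
  d10 = d7 - d2 + d8*4 = 4
Walk from origin (0, 0):
  seg 1: right by d4 = 10 → (10, 0)
  seg 2: up by d3 = 10 → (10, 10)
  seg 3: down by d6 = 17 → (10, -7)
  seg 4: right by d4 = 10 → (20, -7)
  seg 5: right by d5 = 17/3 → (77/3, -7)
  seg 6: up by d4 = 10 → (77/3, 3)
  seg 7: up by d2 = 2 → (77/3, 5)
  seg 8: down by d9 = 63/2 → (77/3, -53/2)
  seg 9: left by d10 = 4 → (65/3, -53/2)
  seg 10: left by d1 = 11 → (32/3, -53/2)

d5 = 17/3
d6 = 17
d7 = 2
d8 = 1
d9 = 63/2
d10 = 4
endpoint = (32/3, -53/2)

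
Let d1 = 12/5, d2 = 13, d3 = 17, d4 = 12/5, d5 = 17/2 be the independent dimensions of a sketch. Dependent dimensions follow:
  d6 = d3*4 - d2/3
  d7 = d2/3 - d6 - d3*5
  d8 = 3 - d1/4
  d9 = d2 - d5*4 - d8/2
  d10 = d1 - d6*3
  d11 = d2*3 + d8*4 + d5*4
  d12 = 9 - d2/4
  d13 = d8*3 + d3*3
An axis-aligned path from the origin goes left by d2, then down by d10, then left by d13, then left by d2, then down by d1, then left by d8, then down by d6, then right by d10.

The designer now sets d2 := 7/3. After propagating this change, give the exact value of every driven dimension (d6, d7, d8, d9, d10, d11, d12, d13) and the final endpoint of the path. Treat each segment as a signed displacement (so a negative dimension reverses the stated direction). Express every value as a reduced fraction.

Apply edit: d2 := 7/3
  d6 = d3*4 - d2/3 = 605/9
  d7 = d2/3 - d6 - d3*5 = -1363/9
  d8 = 3 - d1/4 = 12/5
  d9 = d2 - d5*4 - d8/2 = -493/15
  d10 = d1 - d6*3 = -2989/15
  d11 = d2*3 + d8*4 + d5*4 = 253/5
  d12 = 9 - d2/4 = 101/12
  d13 = d8*3 + d3*3 = 291/5
Walk from origin (0, 0):
  seg 1: left by d2 = 7/3 → (-7/3, 0)
  seg 2: down by d10 = -2989/15 → (-7/3, 2989/15)
  seg 3: left by d13 = 291/5 → (-908/15, 2989/15)
  seg 4: left by d2 = 7/3 → (-943/15, 2989/15)
  seg 5: down by d1 = 12/5 → (-943/15, 2953/15)
  seg 6: left by d8 = 12/5 → (-979/15, 2953/15)
  seg 7: down by d6 = 605/9 → (-979/15, 5834/45)
  seg 8: right by d10 = -2989/15 → (-3968/15, 5834/45)

d6 = 605/9
d7 = -1363/9
d8 = 12/5
d9 = -493/15
d10 = -2989/15
d11 = 253/5
d12 = 101/12
d13 = 291/5
endpoint = (-3968/15, 5834/45)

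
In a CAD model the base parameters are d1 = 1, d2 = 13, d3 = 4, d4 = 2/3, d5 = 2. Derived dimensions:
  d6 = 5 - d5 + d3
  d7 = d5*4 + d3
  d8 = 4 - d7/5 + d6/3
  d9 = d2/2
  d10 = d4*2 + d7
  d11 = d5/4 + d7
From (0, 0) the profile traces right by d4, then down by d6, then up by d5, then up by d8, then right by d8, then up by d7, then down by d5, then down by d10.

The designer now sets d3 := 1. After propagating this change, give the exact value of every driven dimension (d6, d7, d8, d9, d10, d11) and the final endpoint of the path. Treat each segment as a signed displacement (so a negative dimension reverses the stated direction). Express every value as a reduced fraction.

d6 = 4
d7 = 9
d8 = 53/15
d9 = 13/2
d10 = 31/3
d11 = 19/2
endpoint = (21/5, -9/5)

Apply edit: d3 := 1
  d6 = 5 - d5 + d3 = 4
  d7 = d5*4 + d3 = 9
  d8 = 4 - d7/5 + d6/3 = 53/15
  d9 = d2/2 = 13/2
  d10 = d4*2 + d7 = 31/3
  d11 = d5/4 + d7 = 19/2
Walk from origin (0, 0):
  seg 1: right by d4 = 2/3 → (2/3, 0)
  seg 2: down by d6 = 4 → (2/3, -4)
  seg 3: up by d5 = 2 → (2/3, -2)
  seg 4: up by d8 = 53/15 → (2/3, 23/15)
  seg 5: right by d8 = 53/15 → (21/5, 23/15)
  seg 6: up by d7 = 9 → (21/5, 158/15)
  seg 7: down by d5 = 2 → (21/5, 128/15)
  seg 8: down by d10 = 31/3 → (21/5, -9/5)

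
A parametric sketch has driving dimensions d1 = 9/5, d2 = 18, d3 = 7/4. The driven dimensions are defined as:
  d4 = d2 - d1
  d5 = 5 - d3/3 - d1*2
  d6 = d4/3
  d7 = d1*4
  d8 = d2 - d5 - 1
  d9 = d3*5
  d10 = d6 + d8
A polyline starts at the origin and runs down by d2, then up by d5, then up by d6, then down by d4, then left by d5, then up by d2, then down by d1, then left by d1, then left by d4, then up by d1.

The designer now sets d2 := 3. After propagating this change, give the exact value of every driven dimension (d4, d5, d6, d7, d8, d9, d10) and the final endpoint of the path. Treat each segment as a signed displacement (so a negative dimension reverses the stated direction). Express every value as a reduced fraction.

d4 = 6/5
d5 = 49/60
d6 = 2/5
d7 = 36/5
d8 = 71/60
d9 = 35/4
d10 = 19/12
endpoint = (-229/60, 1/60)

Apply edit: d2 := 3
  d4 = d2 - d1 = 6/5
  d5 = 5 - d3/3 - d1*2 = 49/60
  d6 = d4/3 = 2/5
  d7 = d1*4 = 36/5
  d8 = d2 - d5 - 1 = 71/60
  d9 = d3*5 = 35/4
  d10 = d6 + d8 = 19/12
Walk from origin (0, 0):
  seg 1: down by d2 = 3 → (0, -3)
  seg 2: up by d5 = 49/60 → (0, -131/60)
  seg 3: up by d6 = 2/5 → (0, -107/60)
  seg 4: down by d4 = 6/5 → (0, -179/60)
  seg 5: left by d5 = 49/60 → (-49/60, -179/60)
  seg 6: up by d2 = 3 → (-49/60, 1/60)
  seg 7: down by d1 = 9/5 → (-49/60, -107/60)
  seg 8: left by d1 = 9/5 → (-157/60, -107/60)
  seg 9: left by d4 = 6/5 → (-229/60, -107/60)
  seg 10: up by d1 = 9/5 → (-229/60, 1/60)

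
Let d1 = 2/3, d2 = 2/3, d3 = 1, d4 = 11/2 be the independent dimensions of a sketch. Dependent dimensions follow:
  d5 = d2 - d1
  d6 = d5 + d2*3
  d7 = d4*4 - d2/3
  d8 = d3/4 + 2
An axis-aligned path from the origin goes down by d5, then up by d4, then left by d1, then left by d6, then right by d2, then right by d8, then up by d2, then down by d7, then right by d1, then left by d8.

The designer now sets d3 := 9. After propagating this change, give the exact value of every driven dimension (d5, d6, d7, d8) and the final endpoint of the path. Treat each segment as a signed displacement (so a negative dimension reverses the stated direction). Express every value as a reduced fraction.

Apply edit: d3 := 9
  d5 = d2 - d1 = 0
  d6 = d5 + d2*3 = 2
  d7 = d4*4 - d2/3 = 196/9
  d8 = d3/4 + 2 = 17/4
Walk from origin (0, 0):
  seg 1: down by d5 = 0 → (0, 0)
  seg 2: up by d4 = 11/2 → (0, 11/2)
  seg 3: left by d1 = 2/3 → (-2/3, 11/2)
  seg 4: left by d6 = 2 → (-8/3, 11/2)
  seg 5: right by d2 = 2/3 → (-2, 11/2)
  seg 6: right by d8 = 17/4 → (9/4, 11/2)
  seg 7: up by d2 = 2/3 → (9/4, 37/6)
  seg 8: down by d7 = 196/9 → (9/4, -281/18)
  seg 9: right by d1 = 2/3 → (35/12, -281/18)
  seg 10: left by d8 = 17/4 → (-4/3, -281/18)

d5 = 0
d6 = 2
d7 = 196/9
d8 = 17/4
endpoint = (-4/3, -281/18)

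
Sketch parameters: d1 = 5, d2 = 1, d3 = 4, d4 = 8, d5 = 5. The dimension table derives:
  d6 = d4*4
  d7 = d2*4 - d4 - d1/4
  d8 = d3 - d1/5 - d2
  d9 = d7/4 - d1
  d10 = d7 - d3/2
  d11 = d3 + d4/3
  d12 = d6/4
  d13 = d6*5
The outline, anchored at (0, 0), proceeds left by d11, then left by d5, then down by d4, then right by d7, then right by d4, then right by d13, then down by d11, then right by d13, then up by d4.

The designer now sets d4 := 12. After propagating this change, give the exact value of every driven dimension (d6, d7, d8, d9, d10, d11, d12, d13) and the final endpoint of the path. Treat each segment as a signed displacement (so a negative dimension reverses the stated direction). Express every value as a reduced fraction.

d6 = 48
d7 = -37/4
d8 = 2
d9 = -117/16
d10 = -45/4
d11 = 8
d12 = 12
d13 = 240
endpoint = (1879/4, -8)

Apply edit: d4 := 12
  d6 = d4*4 = 48
  d7 = d2*4 - d4 - d1/4 = -37/4
  d8 = d3 - d1/5 - d2 = 2
  d9 = d7/4 - d1 = -117/16
  d10 = d7 - d3/2 = -45/4
  d11 = d3 + d4/3 = 8
  d12 = d6/4 = 12
  d13 = d6*5 = 240
Walk from origin (0, 0):
  seg 1: left by d11 = 8 → (-8, 0)
  seg 2: left by d5 = 5 → (-13, 0)
  seg 3: down by d4 = 12 → (-13, -12)
  seg 4: right by d7 = -37/4 → (-89/4, -12)
  seg 5: right by d4 = 12 → (-41/4, -12)
  seg 6: right by d13 = 240 → (919/4, -12)
  seg 7: down by d11 = 8 → (919/4, -20)
  seg 8: right by d13 = 240 → (1879/4, -20)
  seg 9: up by d4 = 12 → (1879/4, -8)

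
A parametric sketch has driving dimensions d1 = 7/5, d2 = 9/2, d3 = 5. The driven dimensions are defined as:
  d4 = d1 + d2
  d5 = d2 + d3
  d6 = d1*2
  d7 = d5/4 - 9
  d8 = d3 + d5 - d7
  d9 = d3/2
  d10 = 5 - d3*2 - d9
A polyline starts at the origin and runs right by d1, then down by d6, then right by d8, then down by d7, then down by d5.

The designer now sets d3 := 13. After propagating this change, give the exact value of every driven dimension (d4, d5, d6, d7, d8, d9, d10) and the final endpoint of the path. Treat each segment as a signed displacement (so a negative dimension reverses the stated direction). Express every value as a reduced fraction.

Apply edit: d3 := 13
  d4 = d1 + d2 = 59/10
  d5 = d2 + d3 = 35/2
  d6 = d1*2 = 14/5
  d7 = d5/4 - 9 = -37/8
  d8 = d3 + d5 - d7 = 281/8
  d9 = d3/2 = 13/2
  d10 = 5 - d3*2 - d9 = -55/2
Walk from origin (0, 0):
  seg 1: right by d1 = 7/5 → (7/5, 0)
  seg 2: down by d6 = 14/5 → (7/5, -14/5)
  seg 3: right by d8 = 281/8 → (1461/40, -14/5)
  seg 4: down by d7 = -37/8 → (1461/40, 73/40)
  seg 5: down by d5 = 35/2 → (1461/40, -627/40)

d4 = 59/10
d5 = 35/2
d6 = 14/5
d7 = -37/8
d8 = 281/8
d9 = 13/2
d10 = -55/2
endpoint = (1461/40, -627/40)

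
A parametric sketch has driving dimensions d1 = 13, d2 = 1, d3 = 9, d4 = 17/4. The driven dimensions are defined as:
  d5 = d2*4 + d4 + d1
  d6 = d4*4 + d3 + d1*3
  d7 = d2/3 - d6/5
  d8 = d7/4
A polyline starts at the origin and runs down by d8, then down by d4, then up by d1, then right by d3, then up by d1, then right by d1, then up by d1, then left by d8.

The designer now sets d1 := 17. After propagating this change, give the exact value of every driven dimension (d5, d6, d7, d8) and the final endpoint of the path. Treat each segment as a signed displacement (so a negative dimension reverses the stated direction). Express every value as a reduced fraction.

d5 = 101/4
d6 = 77
d7 = -226/15
d8 = -113/30
endpoint = (893/30, 3031/60)

Apply edit: d1 := 17
  d5 = d2*4 + d4 + d1 = 101/4
  d6 = d4*4 + d3 + d1*3 = 77
  d7 = d2/3 - d6/5 = -226/15
  d8 = d7/4 = -113/30
Walk from origin (0, 0):
  seg 1: down by d8 = -113/30 → (0, 113/30)
  seg 2: down by d4 = 17/4 → (0, -29/60)
  seg 3: up by d1 = 17 → (0, 991/60)
  seg 4: right by d3 = 9 → (9, 991/60)
  seg 5: up by d1 = 17 → (9, 2011/60)
  seg 6: right by d1 = 17 → (26, 2011/60)
  seg 7: up by d1 = 17 → (26, 3031/60)
  seg 8: left by d8 = -113/30 → (893/30, 3031/60)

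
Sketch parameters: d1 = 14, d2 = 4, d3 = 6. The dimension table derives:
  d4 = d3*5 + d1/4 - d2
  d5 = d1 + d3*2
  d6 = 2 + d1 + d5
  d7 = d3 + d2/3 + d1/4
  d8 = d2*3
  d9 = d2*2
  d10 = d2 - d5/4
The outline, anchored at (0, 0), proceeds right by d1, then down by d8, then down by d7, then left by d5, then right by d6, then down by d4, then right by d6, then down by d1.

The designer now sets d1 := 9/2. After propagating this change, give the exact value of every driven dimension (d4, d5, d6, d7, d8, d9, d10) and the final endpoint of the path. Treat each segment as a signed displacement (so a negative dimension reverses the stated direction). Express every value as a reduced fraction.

d4 = 217/8
d5 = 33/2
d6 = 23
d7 = 203/24
d8 = 12
d9 = 8
d10 = -1/8
endpoint = (34, -625/12)

Apply edit: d1 := 9/2
  d4 = d3*5 + d1/4 - d2 = 217/8
  d5 = d1 + d3*2 = 33/2
  d6 = 2 + d1 + d5 = 23
  d7 = d3 + d2/3 + d1/4 = 203/24
  d8 = d2*3 = 12
  d9 = d2*2 = 8
  d10 = d2 - d5/4 = -1/8
Walk from origin (0, 0):
  seg 1: right by d1 = 9/2 → (9/2, 0)
  seg 2: down by d8 = 12 → (9/2, -12)
  seg 3: down by d7 = 203/24 → (9/2, -491/24)
  seg 4: left by d5 = 33/2 → (-12, -491/24)
  seg 5: right by d6 = 23 → (11, -491/24)
  seg 6: down by d4 = 217/8 → (11, -571/12)
  seg 7: right by d6 = 23 → (34, -571/12)
  seg 8: down by d1 = 9/2 → (34, -625/12)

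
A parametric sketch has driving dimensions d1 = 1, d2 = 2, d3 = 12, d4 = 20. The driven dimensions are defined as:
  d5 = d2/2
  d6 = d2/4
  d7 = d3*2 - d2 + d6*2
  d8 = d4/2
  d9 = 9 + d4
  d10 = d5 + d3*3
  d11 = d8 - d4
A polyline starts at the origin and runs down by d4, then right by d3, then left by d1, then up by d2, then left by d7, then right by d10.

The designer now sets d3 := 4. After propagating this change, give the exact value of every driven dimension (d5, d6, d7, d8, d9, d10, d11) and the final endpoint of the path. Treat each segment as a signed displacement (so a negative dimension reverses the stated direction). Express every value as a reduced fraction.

Apply edit: d3 := 4
  d5 = d2/2 = 1
  d6 = d2/4 = 1/2
  d7 = d3*2 - d2 + d6*2 = 7
  d8 = d4/2 = 10
  d9 = 9 + d4 = 29
  d10 = d5 + d3*3 = 13
  d11 = d8 - d4 = -10
Walk from origin (0, 0):
  seg 1: down by d4 = 20 → (0, -20)
  seg 2: right by d3 = 4 → (4, -20)
  seg 3: left by d1 = 1 → (3, -20)
  seg 4: up by d2 = 2 → (3, -18)
  seg 5: left by d7 = 7 → (-4, -18)
  seg 6: right by d10 = 13 → (9, -18)

d5 = 1
d6 = 1/2
d7 = 7
d8 = 10
d9 = 29
d10 = 13
d11 = -10
endpoint = (9, -18)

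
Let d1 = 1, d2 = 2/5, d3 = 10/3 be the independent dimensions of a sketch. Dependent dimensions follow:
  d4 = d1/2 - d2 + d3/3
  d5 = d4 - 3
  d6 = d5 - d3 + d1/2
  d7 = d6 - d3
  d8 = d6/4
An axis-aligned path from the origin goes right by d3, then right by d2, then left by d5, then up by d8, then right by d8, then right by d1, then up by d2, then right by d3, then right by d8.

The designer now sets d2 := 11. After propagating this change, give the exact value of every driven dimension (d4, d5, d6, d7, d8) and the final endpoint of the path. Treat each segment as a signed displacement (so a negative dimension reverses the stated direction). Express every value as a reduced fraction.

d4 = -169/18
d5 = -223/18
d6 = -137/9
d7 = -167/9
d8 = -137/36
endpoint = (211/9, 259/36)

Apply edit: d2 := 11
  d4 = d1/2 - d2 + d3/3 = -169/18
  d5 = d4 - 3 = -223/18
  d6 = d5 - d3 + d1/2 = -137/9
  d7 = d6 - d3 = -167/9
  d8 = d6/4 = -137/36
Walk from origin (0, 0):
  seg 1: right by d3 = 10/3 → (10/3, 0)
  seg 2: right by d2 = 11 → (43/3, 0)
  seg 3: left by d5 = -223/18 → (481/18, 0)
  seg 4: up by d8 = -137/36 → (481/18, -137/36)
  seg 5: right by d8 = -137/36 → (275/12, -137/36)
  seg 6: right by d1 = 1 → (287/12, -137/36)
  seg 7: up by d2 = 11 → (287/12, 259/36)
  seg 8: right by d3 = 10/3 → (109/4, 259/36)
  seg 9: right by d8 = -137/36 → (211/9, 259/36)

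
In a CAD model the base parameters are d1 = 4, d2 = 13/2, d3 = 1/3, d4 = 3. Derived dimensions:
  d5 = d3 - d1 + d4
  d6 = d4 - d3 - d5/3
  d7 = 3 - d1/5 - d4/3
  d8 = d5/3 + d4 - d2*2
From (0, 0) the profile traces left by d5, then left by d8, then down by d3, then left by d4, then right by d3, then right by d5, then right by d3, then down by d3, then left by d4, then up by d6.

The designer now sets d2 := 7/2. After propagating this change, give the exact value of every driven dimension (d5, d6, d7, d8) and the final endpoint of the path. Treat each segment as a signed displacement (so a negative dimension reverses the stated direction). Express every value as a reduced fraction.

d5 = -2/3
d6 = 26/9
d7 = 6/5
d8 = -38/9
endpoint = (-10/9, 20/9)

Apply edit: d2 := 7/2
  d5 = d3 - d1 + d4 = -2/3
  d6 = d4 - d3 - d5/3 = 26/9
  d7 = 3 - d1/5 - d4/3 = 6/5
  d8 = d5/3 + d4 - d2*2 = -38/9
Walk from origin (0, 0):
  seg 1: left by d5 = -2/3 → (2/3, 0)
  seg 2: left by d8 = -38/9 → (44/9, 0)
  seg 3: down by d3 = 1/3 → (44/9, -1/3)
  seg 4: left by d4 = 3 → (17/9, -1/3)
  seg 5: right by d3 = 1/3 → (20/9, -1/3)
  seg 6: right by d5 = -2/3 → (14/9, -1/3)
  seg 7: right by d3 = 1/3 → (17/9, -1/3)
  seg 8: down by d3 = 1/3 → (17/9, -2/3)
  seg 9: left by d4 = 3 → (-10/9, -2/3)
  seg 10: up by d6 = 26/9 → (-10/9, 20/9)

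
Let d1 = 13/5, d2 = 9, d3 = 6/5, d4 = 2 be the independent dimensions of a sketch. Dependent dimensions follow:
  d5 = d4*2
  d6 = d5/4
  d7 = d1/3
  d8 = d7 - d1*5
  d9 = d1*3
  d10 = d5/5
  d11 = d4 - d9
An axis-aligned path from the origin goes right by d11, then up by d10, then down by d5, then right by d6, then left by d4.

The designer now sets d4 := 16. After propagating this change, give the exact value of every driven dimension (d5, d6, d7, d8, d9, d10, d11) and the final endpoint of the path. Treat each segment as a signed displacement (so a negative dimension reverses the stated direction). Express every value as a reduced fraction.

d5 = 32
d6 = 8
d7 = 13/15
d8 = -182/15
d9 = 39/5
d10 = 32/5
d11 = 41/5
endpoint = (1/5, -128/5)

Apply edit: d4 := 16
  d5 = d4*2 = 32
  d6 = d5/4 = 8
  d7 = d1/3 = 13/15
  d8 = d7 - d1*5 = -182/15
  d9 = d1*3 = 39/5
  d10 = d5/5 = 32/5
  d11 = d4 - d9 = 41/5
Walk from origin (0, 0):
  seg 1: right by d11 = 41/5 → (41/5, 0)
  seg 2: up by d10 = 32/5 → (41/5, 32/5)
  seg 3: down by d5 = 32 → (41/5, -128/5)
  seg 4: right by d6 = 8 → (81/5, -128/5)
  seg 5: left by d4 = 16 → (1/5, -128/5)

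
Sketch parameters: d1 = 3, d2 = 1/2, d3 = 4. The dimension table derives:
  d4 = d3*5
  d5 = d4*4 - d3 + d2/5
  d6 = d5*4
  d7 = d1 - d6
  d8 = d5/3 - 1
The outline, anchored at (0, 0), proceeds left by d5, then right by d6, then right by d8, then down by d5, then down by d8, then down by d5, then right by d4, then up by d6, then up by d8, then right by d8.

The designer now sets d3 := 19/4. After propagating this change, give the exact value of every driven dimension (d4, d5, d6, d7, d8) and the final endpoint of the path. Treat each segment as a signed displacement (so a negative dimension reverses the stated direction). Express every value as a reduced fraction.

d4 = 95/4
d5 = 1807/20
d6 = 1807/5
d7 = -1792/5
d8 = 1747/60
endpoint = (10591/30, 1807/10)

Apply edit: d3 := 19/4
  d4 = d3*5 = 95/4
  d5 = d4*4 - d3 + d2/5 = 1807/20
  d6 = d5*4 = 1807/5
  d7 = d1 - d6 = -1792/5
  d8 = d5/3 - 1 = 1747/60
Walk from origin (0, 0):
  seg 1: left by d5 = 1807/20 → (-1807/20, 0)
  seg 2: right by d6 = 1807/5 → (5421/20, 0)
  seg 3: right by d8 = 1747/60 → (1801/6, 0)
  seg 4: down by d5 = 1807/20 → (1801/6, -1807/20)
  seg 5: down by d8 = 1747/60 → (1801/6, -1792/15)
  seg 6: down by d5 = 1807/20 → (1801/6, -12589/60)
  seg 7: right by d4 = 95/4 → (3887/12, -12589/60)
  seg 8: up by d6 = 1807/5 → (3887/12, 1819/12)
  seg 9: up by d8 = 1747/60 → (3887/12, 1807/10)
  seg 10: right by d8 = 1747/60 → (10591/30, 1807/10)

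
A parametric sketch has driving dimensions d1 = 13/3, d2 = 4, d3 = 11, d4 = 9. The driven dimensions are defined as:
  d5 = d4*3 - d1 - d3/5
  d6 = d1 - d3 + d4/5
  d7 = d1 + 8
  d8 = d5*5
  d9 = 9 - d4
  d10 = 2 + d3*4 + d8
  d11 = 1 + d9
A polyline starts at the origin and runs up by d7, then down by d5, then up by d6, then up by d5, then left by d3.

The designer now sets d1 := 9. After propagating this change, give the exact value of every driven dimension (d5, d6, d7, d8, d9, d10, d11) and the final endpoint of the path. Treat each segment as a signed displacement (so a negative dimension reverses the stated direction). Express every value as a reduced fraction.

Apply edit: d1 := 9
  d5 = d4*3 - d1 - d3/5 = 79/5
  d6 = d1 - d3 + d4/5 = -1/5
  d7 = d1 + 8 = 17
  d8 = d5*5 = 79
  d9 = 9 - d4 = 0
  d10 = 2 + d3*4 + d8 = 125
  d11 = 1 + d9 = 1
Walk from origin (0, 0):
  seg 1: up by d7 = 17 → (0, 17)
  seg 2: down by d5 = 79/5 → (0, 6/5)
  seg 3: up by d6 = -1/5 → (0, 1)
  seg 4: up by d5 = 79/5 → (0, 84/5)
  seg 5: left by d3 = 11 → (-11, 84/5)

d5 = 79/5
d6 = -1/5
d7 = 17
d8 = 79
d9 = 0
d10 = 125
d11 = 1
endpoint = (-11, 84/5)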